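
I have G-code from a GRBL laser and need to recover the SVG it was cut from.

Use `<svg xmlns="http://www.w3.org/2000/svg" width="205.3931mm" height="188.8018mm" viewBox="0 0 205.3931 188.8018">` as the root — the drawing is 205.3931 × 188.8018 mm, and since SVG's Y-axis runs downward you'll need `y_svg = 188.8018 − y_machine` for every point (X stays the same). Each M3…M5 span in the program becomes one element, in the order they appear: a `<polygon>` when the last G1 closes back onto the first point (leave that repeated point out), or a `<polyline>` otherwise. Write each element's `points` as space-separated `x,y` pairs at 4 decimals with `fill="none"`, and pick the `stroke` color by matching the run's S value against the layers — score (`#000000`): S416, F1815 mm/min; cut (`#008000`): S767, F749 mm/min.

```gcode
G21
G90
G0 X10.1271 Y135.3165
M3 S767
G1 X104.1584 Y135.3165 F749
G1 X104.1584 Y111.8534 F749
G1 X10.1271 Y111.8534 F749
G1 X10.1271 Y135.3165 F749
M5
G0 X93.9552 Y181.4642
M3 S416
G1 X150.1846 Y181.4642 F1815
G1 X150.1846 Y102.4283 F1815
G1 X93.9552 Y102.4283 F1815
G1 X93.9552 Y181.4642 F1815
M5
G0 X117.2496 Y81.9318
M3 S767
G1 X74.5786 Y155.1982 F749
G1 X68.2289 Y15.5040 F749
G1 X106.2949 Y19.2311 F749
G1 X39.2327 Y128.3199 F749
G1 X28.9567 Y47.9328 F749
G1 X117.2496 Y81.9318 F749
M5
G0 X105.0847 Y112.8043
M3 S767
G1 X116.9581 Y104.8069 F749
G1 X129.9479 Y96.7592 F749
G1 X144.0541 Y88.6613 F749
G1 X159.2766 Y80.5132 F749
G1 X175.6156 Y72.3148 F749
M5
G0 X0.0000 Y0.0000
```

Each laser-on run becomes one SVG element. Flip Y back into SVG space with y_svg = 188.8018 − y_machine.

Run 1: power S767 maps to stroke `#008000` (cut). The run returns to its start, so emit a `<polygon>` with points (Y-flipped): 10.1271,53.4853 104.1584,53.4853 104.1584,76.9484 10.1271,76.9484.

Run 2: the run's S416 means `#000000` (score). The run returns to its start, so emit a `<polygon>` with points (Y-flipped): 93.9552,7.3376 150.1846,7.3376 150.1846,86.3735 93.9552,86.3735.

Run 3: power S767 maps to stroke `#008000` (cut). The run returns to its start, so emit a `<polygon>` with points (Y-flipped): 117.2496,106.8700 74.5786,33.6036 68.2289,173.2978 106.2949,169.5707 39.2327,60.4819 28.9567,140.8690.

Run 4: power S767 maps to stroke `#008000` (cut). The run is open, so emit a `<polyline>` with points (Y-flipped): 105.0847,75.9975 116.9581,83.9949 129.9479,92.0426 144.0541,100.1405 159.2766,108.2886 175.6156,116.4870.

<svg xmlns="http://www.w3.org/2000/svg" width="205.3931mm" height="188.8018mm" viewBox="0 0 205.3931 188.8018">
  <polygon points="10.1271,53.4853 104.1584,53.4853 104.1584,76.9484 10.1271,76.9484" fill="none" stroke="#008000"/>
  <polygon points="93.9552,7.3376 150.1846,7.3376 150.1846,86.3735 93.9552,86.3735" fill="none" stroke="#000000"/>
  <polygon points="117.2496,106.8700 74.5786,33.6036 68.2289,173.2978 106.2949,169.5707 39.2327,60.4819 28.9567,140.8690" fill="none" stroke="#008000"/>
  <polyline points="105.0847,75.9975 116.9581,83.9949 129.9479,92.0426 144.0541,100.1405 159.2766,108.2886 175.6156,116.4870" fill="none" stroke="#008000"/>
</svg>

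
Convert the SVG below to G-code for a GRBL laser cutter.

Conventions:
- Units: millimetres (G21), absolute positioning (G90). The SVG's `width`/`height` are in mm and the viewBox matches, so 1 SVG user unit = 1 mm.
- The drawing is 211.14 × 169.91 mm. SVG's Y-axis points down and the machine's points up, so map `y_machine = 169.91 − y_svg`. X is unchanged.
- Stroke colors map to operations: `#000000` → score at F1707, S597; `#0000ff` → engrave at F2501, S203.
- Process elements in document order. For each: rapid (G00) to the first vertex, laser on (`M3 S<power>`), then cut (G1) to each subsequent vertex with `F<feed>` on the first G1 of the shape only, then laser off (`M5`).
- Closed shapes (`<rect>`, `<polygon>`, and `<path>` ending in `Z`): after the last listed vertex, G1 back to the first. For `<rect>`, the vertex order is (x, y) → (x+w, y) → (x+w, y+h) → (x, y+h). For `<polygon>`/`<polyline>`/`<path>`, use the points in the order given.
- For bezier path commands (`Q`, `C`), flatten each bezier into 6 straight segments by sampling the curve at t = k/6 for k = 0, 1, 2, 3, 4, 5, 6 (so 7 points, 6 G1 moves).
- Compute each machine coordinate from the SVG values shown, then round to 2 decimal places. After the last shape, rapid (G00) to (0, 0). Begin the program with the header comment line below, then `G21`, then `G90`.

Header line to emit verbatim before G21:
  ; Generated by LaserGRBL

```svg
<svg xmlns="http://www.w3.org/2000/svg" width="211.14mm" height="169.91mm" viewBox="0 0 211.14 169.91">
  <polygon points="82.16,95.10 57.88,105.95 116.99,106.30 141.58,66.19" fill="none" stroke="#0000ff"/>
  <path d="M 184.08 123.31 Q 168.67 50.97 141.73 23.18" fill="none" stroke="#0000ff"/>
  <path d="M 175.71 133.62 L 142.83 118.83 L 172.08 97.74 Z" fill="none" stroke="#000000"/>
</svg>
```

; Generated by LaserGRBL
G21
G90
G00 X82.16 Y74.81
M3 S203
G1 X57.88 Y63.96 F2501
G1 X116.99 Y63.61
G1 X141.58 Y103.72
G1 X82.16 Y74.81
M5
G00 X184.08 Y46.60
M3 S203
G1 X178.62 Y69.48 F2501
G1 X172.53 Y89.88
G1 X165.79 Y107.80
G1 X158.41 Y123.25
G1 X150.39 Y136.23
G1 X141.73 Y146.73
M5
G00 X175.71 Y36.29
M3 S597
G1 X142.83 Y51.08 F1707
G1 X172.08 Y72.17
G1 X175.71 Y36.29
M5
G00 X0.00 Y0.00

viewBox `0 0 211.14 169.91` with mm width/height → 1 unit = 1 mm. Flip: y_m = 169.91 − y_svg.

**Shape 1** — `<polygon>` closed polygon, stroke `#0000ff` → engrave (S203, F2501). Machine vertices: (82.16,74.81) → (57.88,63.96) → (116.99,63.61) → (141.58,103.72) → (82.16,74.81). Closed: final G1 returns to the first vertex.

**Shape 2** — `<path>` quadratic bezier, stroke `#0000ff` → engrave (S203, F2501). Control points (SVG): P0=(184.08,123.31), P1=(168.67,50.97), P2=(141.73,23.18); sampled at t=k/6. Machine vertices: (184.08,46.60) → (178.62,69.48) → (172.53,89.88) → (165.79,107.80) → (158.41,123.25) → (150.39,136.23) → (141.73,146.73). Open path.

**Shape 3** — `<path>` regular polygon, stroke `#000000` → score (S597, F1707). Machine vertices: (175.71,36.29) → (142.83,51.08) → (172.08,72.17) → (175.71,36.29). Closed: final G1 returns to the first vertex.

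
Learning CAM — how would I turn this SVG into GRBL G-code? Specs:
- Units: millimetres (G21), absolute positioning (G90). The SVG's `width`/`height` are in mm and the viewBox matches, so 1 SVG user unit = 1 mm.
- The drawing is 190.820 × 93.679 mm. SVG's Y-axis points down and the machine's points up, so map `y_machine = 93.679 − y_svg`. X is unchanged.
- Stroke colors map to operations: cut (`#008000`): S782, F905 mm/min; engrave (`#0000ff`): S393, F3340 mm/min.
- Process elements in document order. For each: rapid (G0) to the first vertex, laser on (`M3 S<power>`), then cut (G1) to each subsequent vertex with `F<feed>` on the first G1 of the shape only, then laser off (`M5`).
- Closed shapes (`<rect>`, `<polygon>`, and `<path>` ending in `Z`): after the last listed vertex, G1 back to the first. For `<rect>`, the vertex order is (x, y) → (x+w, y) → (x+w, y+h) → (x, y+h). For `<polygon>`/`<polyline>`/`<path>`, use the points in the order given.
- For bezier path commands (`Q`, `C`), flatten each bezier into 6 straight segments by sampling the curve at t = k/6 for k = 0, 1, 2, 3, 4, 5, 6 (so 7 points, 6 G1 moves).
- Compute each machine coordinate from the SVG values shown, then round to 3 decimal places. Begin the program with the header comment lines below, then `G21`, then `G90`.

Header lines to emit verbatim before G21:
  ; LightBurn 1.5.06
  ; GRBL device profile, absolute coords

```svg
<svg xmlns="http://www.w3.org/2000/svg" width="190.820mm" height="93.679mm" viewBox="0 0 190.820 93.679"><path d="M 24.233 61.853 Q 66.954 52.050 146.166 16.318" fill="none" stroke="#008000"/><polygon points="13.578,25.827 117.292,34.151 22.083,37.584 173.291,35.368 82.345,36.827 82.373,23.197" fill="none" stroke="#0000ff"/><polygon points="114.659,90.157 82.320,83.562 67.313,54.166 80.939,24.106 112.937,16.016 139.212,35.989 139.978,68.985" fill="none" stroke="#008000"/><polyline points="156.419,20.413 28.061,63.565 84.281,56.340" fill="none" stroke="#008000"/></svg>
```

1 u = 1 mm; y_m = 93.679 − y.

[1] `<path>` quadratic bezier, #008000→cut S782 F905: (24.233,31.826) → (39.487,35.814) → (56.768,41.242) → (76.077,48.111) → (97.413,56.421) → (120.776,66.171) → (146.166,77.361)

[2] `<polygon>` closed polygon, #0000ff→engrave S393 F3340: (13.578,67.852) → (117.292,59.528) → (22.083,56.095) → (173.291,58.311) → (82.345,56.852) → (82.373,70.482) → (13.578,67.852) (closed)

[3] `<polygon>` regular polygon, #008000→cut S782 F905: (114.659,3.522) → (82.320,10.117) → (67.313,39.513) → (80.939,69.573) → (112.937,77.663) → (139.212,57.690) → (139.978,24.694) → (114.659,3.522) (closed)

[4] `<polyline>` open polyline, #008000→cut S782 F905: (156.419,73.266) → (28.061,30.114) → (84.281,37.339)

; LightBurn 1.5.06
; GRBL device profile, absolute coords
G21
G90
G0 X24.233 Y31.826
M3 S782
G1 X39.487 Y35.814 F905
G1 X56.768 Y41.242
G1 X76.077 Y48.111
G1 X97.413 Y56.421
G1 X120.776 Y66.171
G1 X146.166 Y77.361
M5
G0 X13.578 Y67.852
M3 S393
G1 X117.292 Y59.528 F3340
G1 X22.083 Y56.095
G1 X173.291 Y58.311
G1 X82.345 Y56.852
G1 X82.373 Y70.482
G1 X13.578 Y67.852
M5
G0 X114.659 Y3.522
M3 S782
G1 X82.320 Y10.117 F905
G1 X67.313 Y39.513
G1 X80.939 Y69.573
G1 X112.937 Y77.663
G1 X139.212 Y57.690
G1 X139.978 Y24.694
G1 X114.659 Y3.522
M5
G0 X156.419 Y73.266
M3 S782
G1 X28.061 Y30.114 F905
G1 X84.281 Y37.339
M5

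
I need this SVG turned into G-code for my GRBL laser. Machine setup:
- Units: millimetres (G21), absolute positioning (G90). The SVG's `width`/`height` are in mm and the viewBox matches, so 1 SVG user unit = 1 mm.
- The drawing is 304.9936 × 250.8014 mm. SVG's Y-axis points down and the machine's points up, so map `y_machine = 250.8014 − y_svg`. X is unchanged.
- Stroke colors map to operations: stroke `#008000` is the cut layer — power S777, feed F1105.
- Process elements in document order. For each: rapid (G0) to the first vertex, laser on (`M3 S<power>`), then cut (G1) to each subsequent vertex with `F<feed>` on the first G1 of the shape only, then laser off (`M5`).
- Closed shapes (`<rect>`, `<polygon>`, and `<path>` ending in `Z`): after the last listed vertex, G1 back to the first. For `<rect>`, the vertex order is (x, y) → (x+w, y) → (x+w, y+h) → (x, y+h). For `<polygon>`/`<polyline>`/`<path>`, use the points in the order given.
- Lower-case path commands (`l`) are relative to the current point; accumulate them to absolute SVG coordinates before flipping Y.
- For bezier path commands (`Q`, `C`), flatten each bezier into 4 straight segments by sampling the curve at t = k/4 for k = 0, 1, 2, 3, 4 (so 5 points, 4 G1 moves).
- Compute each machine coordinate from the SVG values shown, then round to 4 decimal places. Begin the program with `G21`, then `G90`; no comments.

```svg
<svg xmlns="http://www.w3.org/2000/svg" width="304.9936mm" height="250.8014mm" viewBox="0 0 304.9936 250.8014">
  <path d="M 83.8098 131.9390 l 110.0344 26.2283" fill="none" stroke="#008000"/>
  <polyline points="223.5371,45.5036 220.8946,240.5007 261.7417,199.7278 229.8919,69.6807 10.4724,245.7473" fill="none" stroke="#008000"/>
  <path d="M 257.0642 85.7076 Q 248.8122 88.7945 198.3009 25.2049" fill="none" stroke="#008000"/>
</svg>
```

1 u = 1 mm; y_m = 250.8014 − y.

[1] `<path>` line segment, #008000→cut S777 F1105: (83.8098,118.8624) → (193.8442,92.6341)

[2] `<polyline>` open polyline, #008000→cut S777 F1105: (223.5371,205.2978) → (220.8946,10.3007) → (261.7417,51.0736) → (229.8919,181.1207) → (10.4724,5.0541)

[3] `<path>` quadratic bezier, #008000→cut S777 F1105: (257.0642,165.0938) → (250.2970,167.7176) → (238.2474,178.6760) → (220.9153,197.9690) → (198.3009,225.5965)

G21
G90
G0 X83.8098 Y118.8624
M3 S777
G1 X193.8442 Y92.6341 F1105
M5
G0 X223.5371 Y205.2978
M3 S777
G1 X220.8946 Y10.3007 F1105
G1 X261.7417 Y51.0736
G1 X229.8919 Y181.1207
G1 X10.4724 Y5.0541
M5
G0 X257.0642 Y165.0938
M3 S777
G1 X250.2970 Y167.7176 F1105
G1 X238.2474 Y178.6760
G1 X220.9153 Y197.9690
G1 X198.3009 Y225.5965
M5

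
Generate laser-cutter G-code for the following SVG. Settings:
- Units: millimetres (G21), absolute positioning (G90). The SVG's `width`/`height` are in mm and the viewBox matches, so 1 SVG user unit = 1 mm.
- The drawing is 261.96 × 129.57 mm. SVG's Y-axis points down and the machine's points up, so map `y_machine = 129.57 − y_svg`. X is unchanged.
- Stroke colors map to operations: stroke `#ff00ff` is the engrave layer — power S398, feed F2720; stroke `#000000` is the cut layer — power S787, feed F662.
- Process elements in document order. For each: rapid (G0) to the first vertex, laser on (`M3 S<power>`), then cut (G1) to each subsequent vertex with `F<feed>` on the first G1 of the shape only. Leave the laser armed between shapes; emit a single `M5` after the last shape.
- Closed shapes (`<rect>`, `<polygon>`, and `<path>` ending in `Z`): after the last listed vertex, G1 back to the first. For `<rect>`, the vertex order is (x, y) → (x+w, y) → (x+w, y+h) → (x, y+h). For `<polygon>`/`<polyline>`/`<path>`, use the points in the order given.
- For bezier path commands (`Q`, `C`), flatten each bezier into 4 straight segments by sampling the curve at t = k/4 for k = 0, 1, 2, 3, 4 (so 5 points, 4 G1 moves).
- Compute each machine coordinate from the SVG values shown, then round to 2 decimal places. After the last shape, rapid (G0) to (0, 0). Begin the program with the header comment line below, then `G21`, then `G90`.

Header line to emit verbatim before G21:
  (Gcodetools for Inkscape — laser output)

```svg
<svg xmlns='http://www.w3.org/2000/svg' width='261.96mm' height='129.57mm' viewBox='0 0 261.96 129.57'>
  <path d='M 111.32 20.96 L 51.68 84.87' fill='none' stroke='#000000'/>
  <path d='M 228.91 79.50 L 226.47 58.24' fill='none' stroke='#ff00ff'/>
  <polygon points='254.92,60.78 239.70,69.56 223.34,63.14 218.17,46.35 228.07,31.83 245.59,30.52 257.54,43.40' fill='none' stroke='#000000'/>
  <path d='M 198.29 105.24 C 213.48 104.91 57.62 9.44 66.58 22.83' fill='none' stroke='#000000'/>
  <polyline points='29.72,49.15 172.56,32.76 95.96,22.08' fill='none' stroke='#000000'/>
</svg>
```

1 u = 1 mm; y_m = 129.57 − y.

[1] `<path>` line segment, #000000→cut S787 F662: (111.32,108.61) → (51.68,44.70)

[2] `<path>` line segment, #ff00ff→engrave S398 F2720: (228.91,50.07) → (226.47,71.33)

[3] `<polygon>` regular polygon, #000000→cut S787 F662: (254.92,68.79) → (239.70,60.01) → (223.34,66.43) → (218.17,83.22) → (228.07,97.74) → (245.59,99.05) → (257.54,86.17) → (254.92,68.79) (closed)

[4] `<path>` cubic bezier, #000000→cut S787 F662: (198.29,24.33) → (182.86,39.23) → (134.77,70.68) → (85.52,99.56) → (66.58,106.74)

[5] `<polyline>` open polyline, #000000→cut S787 F662: (29.72,80.42) → (172.56,96.81) → (95.96,107.49)

(Gcodetools for Inkscape — laser output)
G21
G90
G0 X111.32 Y108.61
M3 S787
G1 X51.68 Y44.70 F662
G0 X228.91 Y50.07
M3 S398
G1 X226.47 Y71.33 F2720
G0 X254.92 Y68.79
M3 S787
G1 X239.70 Y60.01 F662
G1 X223.34 Y66.43
G1 X218.17 Y83.22
G1 X228.07 Y97.74
G1 X245.59 Y99.05
G1 X257.54 Y86.17
G1 X254.92 Y68.79
G0 X198.29 Y24.33
M3 S787
G1 X182.86 Y39.23 F662
G1 X134.77 Y70.68
G1 X85.52 Y99.56
G1 X66.58 Y106.74
G0 X29.72 Y80.42
M3 S787
G1 X172.56 Y96.81 F662
G1 X95.96 Y107.49
M5
G0 X0.00 Y0.00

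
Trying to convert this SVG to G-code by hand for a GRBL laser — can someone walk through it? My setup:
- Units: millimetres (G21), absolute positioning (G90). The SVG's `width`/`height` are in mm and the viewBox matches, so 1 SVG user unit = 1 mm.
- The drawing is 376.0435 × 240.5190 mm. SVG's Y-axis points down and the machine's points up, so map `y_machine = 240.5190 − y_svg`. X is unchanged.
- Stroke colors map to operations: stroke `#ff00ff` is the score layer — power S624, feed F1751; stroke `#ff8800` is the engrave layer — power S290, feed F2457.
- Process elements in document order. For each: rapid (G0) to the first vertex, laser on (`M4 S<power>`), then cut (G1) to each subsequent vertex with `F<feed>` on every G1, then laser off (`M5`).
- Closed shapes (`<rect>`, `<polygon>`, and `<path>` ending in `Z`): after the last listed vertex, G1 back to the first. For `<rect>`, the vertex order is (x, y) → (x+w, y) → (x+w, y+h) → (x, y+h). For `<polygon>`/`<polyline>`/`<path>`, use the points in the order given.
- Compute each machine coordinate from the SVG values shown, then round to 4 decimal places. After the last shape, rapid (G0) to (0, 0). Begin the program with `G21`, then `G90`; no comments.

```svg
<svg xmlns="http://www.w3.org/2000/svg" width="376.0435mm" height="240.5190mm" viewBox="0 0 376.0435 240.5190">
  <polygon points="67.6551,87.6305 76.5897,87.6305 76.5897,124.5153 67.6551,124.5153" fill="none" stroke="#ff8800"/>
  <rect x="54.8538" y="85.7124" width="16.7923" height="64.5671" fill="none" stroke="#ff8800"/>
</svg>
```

1 u = 1 mm; y_m = 240.5190 − y.

[1] `<polygon>` rectangle, #ff8800→engrave S290 F2457: (67.6551,152.8885) → (76.5897,152.8885) → (76.5897,116.0037) → (67.6551,116.0037) → (67.6551,152.8885) (closed)

[2] `<rect>` rectangle, #ff8800→engrave S290 F2457: (54.8538,154.8066) → (71.6461,154.8066) → (71.6461,90.2395) → (54.8538,90.2395) → (54.8538,154.8066) (closed)

G21
G90
G0 X67.6551 Y152.8885
M4 S290
G1 X76.5897 Y152.8885 F2457
G1 X76.5897 Y116.0037 F2457
G1 X67.6551 Y116.0037 F2457
G1 X67.6551 Y152.8885 F2457
M5
G0 X54.8538 Y154.8066
M4 S290
G1 X71.6461 Y154.8066 F2457
G1 X71.6461 Y90.2395 F2457
G1 X54.8538 Y90.2395 F2457
G1 X54.8538 Y154.8066 F2457
M5
G0 X0.0000 Y0.0000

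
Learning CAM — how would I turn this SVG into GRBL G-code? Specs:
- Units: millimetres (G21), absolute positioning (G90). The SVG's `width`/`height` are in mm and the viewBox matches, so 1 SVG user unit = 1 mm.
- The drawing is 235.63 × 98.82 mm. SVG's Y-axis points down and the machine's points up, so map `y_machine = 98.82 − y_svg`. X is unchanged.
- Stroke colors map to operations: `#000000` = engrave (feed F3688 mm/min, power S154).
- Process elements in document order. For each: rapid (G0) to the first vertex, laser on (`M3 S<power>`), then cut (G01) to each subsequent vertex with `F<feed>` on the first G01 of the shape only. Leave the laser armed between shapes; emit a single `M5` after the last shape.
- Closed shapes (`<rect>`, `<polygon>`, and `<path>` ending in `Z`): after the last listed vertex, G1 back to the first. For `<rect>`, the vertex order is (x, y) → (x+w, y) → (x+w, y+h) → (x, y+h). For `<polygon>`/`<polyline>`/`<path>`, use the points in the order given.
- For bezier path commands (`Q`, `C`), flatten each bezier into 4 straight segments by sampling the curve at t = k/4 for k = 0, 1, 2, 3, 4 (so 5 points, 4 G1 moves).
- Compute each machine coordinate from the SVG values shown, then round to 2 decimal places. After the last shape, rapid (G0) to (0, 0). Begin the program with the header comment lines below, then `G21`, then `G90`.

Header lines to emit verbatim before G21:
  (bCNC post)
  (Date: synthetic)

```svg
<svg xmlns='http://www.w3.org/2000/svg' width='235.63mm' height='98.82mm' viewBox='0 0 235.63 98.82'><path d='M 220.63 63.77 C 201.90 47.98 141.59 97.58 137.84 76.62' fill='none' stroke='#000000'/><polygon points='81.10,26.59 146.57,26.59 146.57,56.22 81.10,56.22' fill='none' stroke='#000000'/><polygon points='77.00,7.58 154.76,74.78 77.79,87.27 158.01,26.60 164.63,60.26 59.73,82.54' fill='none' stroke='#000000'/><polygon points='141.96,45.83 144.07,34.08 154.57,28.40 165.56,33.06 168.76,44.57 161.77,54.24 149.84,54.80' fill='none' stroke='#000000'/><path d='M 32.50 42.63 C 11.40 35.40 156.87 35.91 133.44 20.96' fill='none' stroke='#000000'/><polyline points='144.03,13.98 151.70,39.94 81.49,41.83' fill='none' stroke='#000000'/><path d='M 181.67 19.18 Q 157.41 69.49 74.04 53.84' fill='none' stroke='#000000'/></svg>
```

(bCNC post)
(Date: synthetic)
G21
G90
G0 X220.63 Y35.05
M3 S154
G01 X200.32 Y36.76 F3688
G01 X173.62 Y26.69
G01 X149.72 Y17.59
G01 X137.84 Y22.20
G0 X81.10 Y72.23
M3 S154
G01 X146.57 Y72.23 F3688
G01 X146.57 Y42.60
G01 X81.10 Y42.60
G01 X81.10 Y72.23
G0 X77.00 Y91.24
M3 S154
G01 X154.76 Y24.04 F3688
G01 X77.79 Y11.55
G01 X158.01 Y72.22
G01 X164.63 Y38.56
G01 X59.73 Y16.28
G01 X77.00 Y91.24
G0 X141.96 Y52.99
M3 S154
G01 X144.07 Y64.74 F3688
G01 X154.57 Y70.42
G01 X165.56 Y65.76
G01 X168.76 Y54.25
G01 X161.77 Y44.58
G01 X149.84 Y44.02
G01 X141.96 Y52.99
G0 X32.50 Y56.19
M3 S154
G01 X42.67 Y60.52 F3688
G01 X83.84 Y64.13
G01 X124.59 Y69.18
G01 X133.44 Y77.86
G0 X144.03 Y84.84
M3 S154
G01 X151.70 Y58.88 F3688
G01 X81.49 Y56.99
G0 X181.67 Y79.64
M3 S154
G01 X165.85 Y58.61 F3688
G01 X142.63 Y45.82
G01 X112.03 Y41.28
G01 X74.04 Y44.98
M5
G0 X0.00 Y0.00

Since the viewBox matches the mm dimensions, user units are millimetres directly. The only transform is the Y-flip y_m = 98.82 − y_svg.

Shape 1 is a cubic bezier drawn with `<path>`. Its stroke #000000 means engrave at S154, F3688. After flipping Y the toolpath is (220.63,35.05) → (200.32,36.76) → (173.62,26.69) → (149.72,17.59) → (137.84,22.20).

Shape 2 is a rectangle drawn with `<polygon>`. Its stroke #000000 means engrave at S154, F3688. After flipping Y the toolpath is (81.10,72.23) → (146.57,72.23) → (146.57,42.60) → (81.10,42.60) → (81.10,72.23), returning to the start.

Shape 3 is a closed polygon drawn with `<polygon>`. Its stroke #000000 means engrave at S154, F3688. After flipping Y the toolpath is (77.00,91.24) → (154.76,24.04) → (77.79,11.55) → (158.01,72.22) → (164.63,38.56) → (59.73,16.28) → (77.00,91.24), returning to the start.

Shape 4 is a regular polygon drawn with `<polygon>`. Its stroke #000000 means engrave at S154, F3688. After flipping Y the toolpath is (141.96,52.99) → (144.07,64.74) → (154.57,70.42) → (165.56,65.76) → (168.76,54.25) → (161.77,44.58) → (149.84,44.02) → (141.96,52.99), returning to the start.

Shape 5 is a cubic bezier drawn with `<path>`. Its stroke #000000 means engrave at S154, F3688. After flipping Y the toolpath is (32.50,56.19) → (42.67,60.52) → (83.84,64.13) → (124.59,69.18) → (133.44,77.86).

Shape 6 is a open polyline drawn with `<polyline>`. Its stroke #000000 means engrave at S154, F3688. After flipping Y the toolpath is (144.03,84.84) → (151.70,58.88) → (81.49,56.99).

Shape 7 is a quadratic bezier drawn with `<path>`. Its stroke #000000 means engrave at S154, F3688. After flipping Y the toolpath is (181.67,79.64) → (165.85,58.61) → (142.63,45.82) → (112.03,41.28) → (74.04,44.98).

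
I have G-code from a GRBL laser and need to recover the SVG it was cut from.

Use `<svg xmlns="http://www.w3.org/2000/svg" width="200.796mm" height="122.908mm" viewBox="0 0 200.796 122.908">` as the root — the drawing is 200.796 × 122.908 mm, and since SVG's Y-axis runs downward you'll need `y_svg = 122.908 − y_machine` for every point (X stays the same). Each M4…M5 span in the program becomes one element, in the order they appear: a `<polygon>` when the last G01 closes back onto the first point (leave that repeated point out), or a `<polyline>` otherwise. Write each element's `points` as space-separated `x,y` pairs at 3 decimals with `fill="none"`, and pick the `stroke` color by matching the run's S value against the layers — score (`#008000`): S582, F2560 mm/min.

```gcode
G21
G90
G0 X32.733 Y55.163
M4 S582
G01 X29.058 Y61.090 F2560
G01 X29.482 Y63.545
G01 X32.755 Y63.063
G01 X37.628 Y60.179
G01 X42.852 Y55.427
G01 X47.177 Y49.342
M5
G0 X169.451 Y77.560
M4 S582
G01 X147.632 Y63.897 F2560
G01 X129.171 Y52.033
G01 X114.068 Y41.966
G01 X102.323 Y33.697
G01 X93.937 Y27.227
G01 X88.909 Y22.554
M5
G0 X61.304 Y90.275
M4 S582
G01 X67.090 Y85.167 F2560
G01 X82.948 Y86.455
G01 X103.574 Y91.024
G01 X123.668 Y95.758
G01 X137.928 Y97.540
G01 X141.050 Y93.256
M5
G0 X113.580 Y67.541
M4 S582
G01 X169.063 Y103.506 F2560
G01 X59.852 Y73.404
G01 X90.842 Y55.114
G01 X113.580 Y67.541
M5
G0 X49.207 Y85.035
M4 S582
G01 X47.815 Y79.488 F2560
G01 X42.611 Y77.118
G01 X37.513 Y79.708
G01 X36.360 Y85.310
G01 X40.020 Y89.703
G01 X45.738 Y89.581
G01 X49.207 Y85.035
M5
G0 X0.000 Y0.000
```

Machine Y-up, SVG Y-down with viewBox height 122.908, so y_svg = 122.908 − y_machine; X carries over. Every run uses S582, so all elements get stroke `#008000` (score).

Run 1: The run is open, so emit a `<polyline>` with points (Y-flipped): 32.733,67.745 29.058,61.818 29.482,59.363 32.755,59.845 37.628,62.729 42.852,67.481 47.177,73.566.

Run 2: The run is open, so emit a `<polyline>` with points (Y-flipped): 169.451,45.348 147.632,59.011 129.171,70.875 114.068,80.942 102.323,89.211 93.937,95.681 88.909,100.354.

Run 3: The run is open, so emit a `<polyline>` with points (Y-flipped): 61.304,32.633 67.090,37.741 82.948,36.453 103.574,31.884 123.668,27.150 137.928,25.368 141.050,29.652.

Run 4: The run returns to its start, so emit a `<polygon>` with points (Y-flipped): 113.580,55.367 169.063,19.402 59.852,49.504 90.842,67.794.

Run 5: The run returns to its start, so emit a `<polygon>` with points (Y-flipped): 49.207,37.873 47.815,43.420 42.611,45.790 37.513,43.200 36.360,37.598 40.020,33.205 45.738,33.327.

<svg xmlns="http://www.w3.org/2000/svg" width="200.796mm" height="122.908mm" viewBox="0 0 200.796 122.908">
  <polyline points="32.733,67.745 29.058,61.818 29.482,59.363 32.755,59.845 37.628,62.729 42.852,67.481 47.177,73.566" fill="none" stroke="#008000"/>
  <polyline points="169.451,45.348 147.632,59.011 129.171,70.875 114.068,80.942 102.323,89.211 93.937,95.681 88.909,100.354" fill="none" stroke="#008000"/>
  <polyline points="61.304,32.633 67.090,37.741 82.948,36.453 103.574,31.884 123.668,27.150 137.928,25.368 141.050,29.652" fill="none" stroke="#008000"/>
  <polygon points="113.580,55.367 169.063,19.402 59.852,49.504 90.842,67.794" fill="none" stroke="#008000"/>
  <polygon points="49.207,37.873 47.815,43.420 42.611,45.790 37.513,43.200 36.360,37.598 40.020,33.205 45.738,33.327" fill="none" stroke="#008000"/>
</svg>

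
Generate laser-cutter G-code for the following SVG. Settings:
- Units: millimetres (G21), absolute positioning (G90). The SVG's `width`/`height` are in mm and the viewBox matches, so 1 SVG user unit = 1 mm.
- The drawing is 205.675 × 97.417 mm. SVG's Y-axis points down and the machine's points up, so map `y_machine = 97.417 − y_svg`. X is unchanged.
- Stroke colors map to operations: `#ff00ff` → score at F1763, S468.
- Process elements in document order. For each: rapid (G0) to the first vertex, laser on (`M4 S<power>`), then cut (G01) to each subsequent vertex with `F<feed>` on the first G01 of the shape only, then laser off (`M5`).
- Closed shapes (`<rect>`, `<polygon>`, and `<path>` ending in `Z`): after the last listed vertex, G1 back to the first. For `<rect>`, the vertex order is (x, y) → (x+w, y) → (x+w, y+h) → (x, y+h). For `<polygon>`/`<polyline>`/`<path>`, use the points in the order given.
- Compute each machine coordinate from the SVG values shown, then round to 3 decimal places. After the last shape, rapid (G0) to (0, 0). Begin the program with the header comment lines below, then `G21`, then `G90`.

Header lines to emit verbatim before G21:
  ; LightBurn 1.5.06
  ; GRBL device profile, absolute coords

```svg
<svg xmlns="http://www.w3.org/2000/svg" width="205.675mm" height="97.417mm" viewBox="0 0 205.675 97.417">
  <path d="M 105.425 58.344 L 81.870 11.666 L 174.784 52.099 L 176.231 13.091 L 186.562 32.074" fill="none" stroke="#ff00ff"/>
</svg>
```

1 u = 1 mm; y_m = 97.417 − y.

[1] `<path>` open polyline, #ff00ff→score S468 F1763: (105.425,39.073) → (81.870,85.751) → (174.784,45.318) → (176.231,84.326) → (186.562,65.343)

; LightBurn 1.5.06
; GRBL device profile, absolute coords
G21
G90
G0 X105.425 Y39.073
M4 S468
G01 X81.870 Y85.751 F1763
G01 X174.784 Y45.318
G01 X176.231 Y84.326
G01 X186.562 Y65.343
M5
G0 X0.000 Y0.000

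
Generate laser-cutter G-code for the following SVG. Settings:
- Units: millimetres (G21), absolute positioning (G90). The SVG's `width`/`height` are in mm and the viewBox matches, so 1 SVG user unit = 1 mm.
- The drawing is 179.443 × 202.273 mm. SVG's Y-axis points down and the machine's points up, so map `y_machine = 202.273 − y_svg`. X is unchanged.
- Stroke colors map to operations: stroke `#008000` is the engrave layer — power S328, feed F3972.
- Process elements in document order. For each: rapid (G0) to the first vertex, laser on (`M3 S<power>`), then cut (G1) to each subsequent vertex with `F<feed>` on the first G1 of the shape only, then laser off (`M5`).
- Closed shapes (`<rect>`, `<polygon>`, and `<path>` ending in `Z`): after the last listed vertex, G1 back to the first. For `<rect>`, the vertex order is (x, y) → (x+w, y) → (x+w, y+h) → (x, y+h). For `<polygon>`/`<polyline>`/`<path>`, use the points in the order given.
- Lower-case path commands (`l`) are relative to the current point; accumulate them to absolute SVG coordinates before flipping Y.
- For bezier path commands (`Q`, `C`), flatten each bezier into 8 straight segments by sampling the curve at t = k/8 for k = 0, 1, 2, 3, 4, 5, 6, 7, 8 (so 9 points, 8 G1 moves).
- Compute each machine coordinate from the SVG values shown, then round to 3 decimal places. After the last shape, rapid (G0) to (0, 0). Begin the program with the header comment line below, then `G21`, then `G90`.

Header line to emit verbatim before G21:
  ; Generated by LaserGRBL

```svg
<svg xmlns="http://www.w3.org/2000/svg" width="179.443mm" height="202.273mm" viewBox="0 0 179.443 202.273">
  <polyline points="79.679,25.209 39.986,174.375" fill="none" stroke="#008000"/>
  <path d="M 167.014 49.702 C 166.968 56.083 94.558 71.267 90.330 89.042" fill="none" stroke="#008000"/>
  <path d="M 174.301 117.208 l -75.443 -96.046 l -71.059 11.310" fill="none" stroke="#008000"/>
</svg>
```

; Generated by LaserGRBL
G21
G90
G0 X79.679 Y177.064
M3 S328
G1 X39.986 Y27.898 F3972
M5
G0 X167.014 Y152.571
M3 S328
G1 X163.879 Y149.778 F3972
G1 X155.607 Y146.232
G1 X143.845 Y142.006
G1 X130.240 Y137.174
G1 X116.439 Y131.807
G1 X104.089 Y125.979
G1 X94.837 Y119.763
G1 X90.330 Y113.231
M5
G0 X174.301 Y85.065
M3 S328
G1 X98.858 Y181.111 F3972
G1 X27.799 Y169.801
M5
G0 X0.000 Y0.000

1 u = 1 mm; y_m = 202.273 − y.

[1] `<polyline>` line segment, #008000→engrave S328 F3972: (79.679,177.064) → (39.986,27.898)

[2] `<path>` cubic bezier, #008000→engrave S328 F3972: (167.014,152.571) → (163.879,149.778) → (155.607,146.232) → (143.845,142.006) → (130.240,137.174) → (116.439,131.807) → (104.089,125.979) → (94.837,119.763) → (90.330,113.231)

[3] `<path>` open polyline, #008000→engrave S328 F3972: (174.301,85.065) → (98.858,181.111) → (27.799,169.801)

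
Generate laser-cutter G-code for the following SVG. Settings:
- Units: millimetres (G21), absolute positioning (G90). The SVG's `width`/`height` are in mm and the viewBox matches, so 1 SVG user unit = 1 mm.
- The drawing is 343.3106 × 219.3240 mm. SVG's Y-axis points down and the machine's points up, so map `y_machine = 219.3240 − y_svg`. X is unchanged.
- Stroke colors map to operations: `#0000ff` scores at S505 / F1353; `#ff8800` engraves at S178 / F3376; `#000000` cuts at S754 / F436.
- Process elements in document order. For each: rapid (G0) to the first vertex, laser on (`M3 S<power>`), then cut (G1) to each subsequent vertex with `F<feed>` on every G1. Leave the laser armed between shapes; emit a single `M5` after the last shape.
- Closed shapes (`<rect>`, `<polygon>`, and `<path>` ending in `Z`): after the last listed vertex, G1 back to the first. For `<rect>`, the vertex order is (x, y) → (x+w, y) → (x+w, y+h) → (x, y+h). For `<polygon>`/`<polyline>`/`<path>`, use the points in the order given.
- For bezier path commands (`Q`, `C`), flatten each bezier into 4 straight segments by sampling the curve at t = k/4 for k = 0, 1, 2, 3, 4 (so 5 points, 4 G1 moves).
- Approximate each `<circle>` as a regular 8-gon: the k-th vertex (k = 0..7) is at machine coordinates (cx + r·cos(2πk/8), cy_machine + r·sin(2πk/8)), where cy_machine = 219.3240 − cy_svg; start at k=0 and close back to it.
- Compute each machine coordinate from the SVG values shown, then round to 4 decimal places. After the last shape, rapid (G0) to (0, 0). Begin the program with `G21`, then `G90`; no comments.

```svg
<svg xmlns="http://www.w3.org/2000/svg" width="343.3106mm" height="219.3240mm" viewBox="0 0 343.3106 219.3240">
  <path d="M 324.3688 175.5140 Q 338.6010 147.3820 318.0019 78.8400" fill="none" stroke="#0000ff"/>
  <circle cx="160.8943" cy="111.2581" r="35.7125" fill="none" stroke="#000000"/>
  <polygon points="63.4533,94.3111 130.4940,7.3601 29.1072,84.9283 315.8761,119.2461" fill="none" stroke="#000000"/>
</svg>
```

G21
G90
G0 X324.3688 Y43.8100
M3 S505
G1 X329.3079 Y60.4016 F1353
G1 X329.8932 Y82.0445 F1353
G1 X326.1245 Y108.7386 F1353
G1 X318.0019 Y140.4840 F1353
G0 X196.6068 Y108.0659
M3 S754
G1 X186.1469 Y133.3185 F436
G1 X160.8943 Y143.7784 F436
G1 X135.6417 Y133.3185 F436
G1 X125.1818 Y108.0659 F436
G1 X135.6417 Y82.8133 F436
G1 X160.8943 Y72.3534 F436
G1 X186.1469 Y82.8133 F436
G1 X196.6068 Y108.0659 F436
G0 X63.4533 Y125.0129
M3 S754
G1 X130.4940 Y211.9639 F436
G1 X29.1072 Y134.3957 F436
G1 X315.8761 Y100.0779 F436
G1 X63.4533 Y125.0129 F436
M5
G0 X0.0000 Y0.0000

1 u = 1 mm; y_m = 219.3240 − y.

[1] `<path>` quadratic bezier, #0000ff→score S505 F1353: (324.3688,43.8100) → (329.3079,60.4016) → (329.8932,82.0445) → (326.1245,108.7386) → (318.0019,140.4840)

[2] `<circle>` circle, #000000→cut S754 F436: (196.6068,108.0659) → (186.1469,133.3185) → (160.8943,143.7784) → (135.6417,133.3185) → (125.1818,108.0659) → (135.6417,82.8133) → (160.8943,72.3534) → (186.1469,82.8133) → (196.6068,108.0659) (closed)

[3] `<polygon>` closed polygon, #000000→cut S754 F436: (63.4533,125.0129) → (130.4940,211.9639) → (29.1072,134.3957) → (315.8761,100.0779) → (63.4533,125.0129) (closed)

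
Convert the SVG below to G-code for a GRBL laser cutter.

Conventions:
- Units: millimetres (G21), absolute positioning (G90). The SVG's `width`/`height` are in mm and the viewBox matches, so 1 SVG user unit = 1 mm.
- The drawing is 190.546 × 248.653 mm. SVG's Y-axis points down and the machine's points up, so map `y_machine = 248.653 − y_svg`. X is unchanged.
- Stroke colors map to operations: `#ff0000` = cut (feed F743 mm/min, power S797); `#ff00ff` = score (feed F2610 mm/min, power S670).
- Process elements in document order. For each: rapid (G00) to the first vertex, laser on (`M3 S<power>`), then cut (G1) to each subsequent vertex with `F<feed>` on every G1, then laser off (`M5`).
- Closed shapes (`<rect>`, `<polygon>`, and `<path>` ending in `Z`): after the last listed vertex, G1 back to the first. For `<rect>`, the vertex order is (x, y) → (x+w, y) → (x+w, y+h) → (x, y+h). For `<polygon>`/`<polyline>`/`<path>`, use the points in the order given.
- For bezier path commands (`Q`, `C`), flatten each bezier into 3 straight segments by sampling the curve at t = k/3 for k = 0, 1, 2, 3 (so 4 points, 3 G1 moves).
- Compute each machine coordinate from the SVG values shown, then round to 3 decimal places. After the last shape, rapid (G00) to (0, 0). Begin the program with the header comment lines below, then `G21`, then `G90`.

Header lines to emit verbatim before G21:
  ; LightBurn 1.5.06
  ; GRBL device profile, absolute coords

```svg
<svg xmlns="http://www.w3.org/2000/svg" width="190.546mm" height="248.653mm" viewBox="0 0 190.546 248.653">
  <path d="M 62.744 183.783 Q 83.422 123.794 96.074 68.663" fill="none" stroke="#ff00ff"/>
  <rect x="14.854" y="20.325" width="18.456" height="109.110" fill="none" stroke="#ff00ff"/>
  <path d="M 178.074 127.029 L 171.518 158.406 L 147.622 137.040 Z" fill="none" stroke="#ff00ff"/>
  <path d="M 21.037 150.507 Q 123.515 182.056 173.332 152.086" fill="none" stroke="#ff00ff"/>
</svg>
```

; LightBurn 1.5.06
; GRBL device profile, absolute coords
G21
G90
G00 X62.744 Y64.870
M3 S670
G1 X75.638 Y104.323 F2610
G1 X86.748 Y142.696 F2610
G1 X96.074 Y179.990 F2610
M5
G00 X14.854 Y228.328
M3 S670
G1 X33.310 Y228.328 F2610
G1 X33.310 Y119.218 F2610
G1 X14.854 Y119.218 F2610
G1 X14.854 Y228.328 F2610
M5
G00 X178.074 Y121.624
M3 S670
G1 X171.518 Y90.247 F2610
G1 X147.622 Y111.613 F2610
G1 X178.074 Y121.624 F2610
M5
G00 X21.037 Y98.146
M3 S670
G1 X83.504 Y83.949 F2610
G1 X134.269 Y83.422 F2610
G1 X173.332 Y96.567 F2610
M5
G00 X0.000 Y0.000

viewBox `0 0 190.546 248.653` with mm width/height → 1 unit = 1 mm. Flip: y_m = 248.653 − y_svg.

**Shape 1** — `<path>` quadratic bezier, stroke `#ff00ff` → score (S670, F2610). Control points (SVG): P0=(62.744,183.783), P1=(83.422,123.794), P2=(96.074,68.663); sampled at t=k/3. Machine vertices: (62.744,64.870) → (75.638,104.323) → (86.748,142.696) → (96.074,179.990). Open path.

**Shape 2** — `<rect>` rectangle, stroke `#ff00ff` → score (S670, F2610). Machine vertices: (14.854,228.328) → (33.310,228.328) → (33.310,119.218) → (14.854,119.218) → (14.854,228.328). Closed: final G1 returns to the first vertex.

**Shape 3** — `<path>` regular polygon, stroke `#ff00ff` → score (S670, F2610). Machine vertices: (178.074,121.624) → (171.518,90.247) → (147.622,111.613) → (178.074,121.624). Closed: final G1 returns to the first vertex.

**Shape 4** — `<path>` quadratic bezier, stroke `#ff00ff` → score (S670, F2610). Control points (SVG): P0=(21.037,150.507), P1=(123.515,182.056), P2=(173.332,152.086); sampled at t=k/3. Machine vertices: (21.037,98.146) → (83.504,83.949) → (134.269,83.422) → (173.332,96.567). Open path.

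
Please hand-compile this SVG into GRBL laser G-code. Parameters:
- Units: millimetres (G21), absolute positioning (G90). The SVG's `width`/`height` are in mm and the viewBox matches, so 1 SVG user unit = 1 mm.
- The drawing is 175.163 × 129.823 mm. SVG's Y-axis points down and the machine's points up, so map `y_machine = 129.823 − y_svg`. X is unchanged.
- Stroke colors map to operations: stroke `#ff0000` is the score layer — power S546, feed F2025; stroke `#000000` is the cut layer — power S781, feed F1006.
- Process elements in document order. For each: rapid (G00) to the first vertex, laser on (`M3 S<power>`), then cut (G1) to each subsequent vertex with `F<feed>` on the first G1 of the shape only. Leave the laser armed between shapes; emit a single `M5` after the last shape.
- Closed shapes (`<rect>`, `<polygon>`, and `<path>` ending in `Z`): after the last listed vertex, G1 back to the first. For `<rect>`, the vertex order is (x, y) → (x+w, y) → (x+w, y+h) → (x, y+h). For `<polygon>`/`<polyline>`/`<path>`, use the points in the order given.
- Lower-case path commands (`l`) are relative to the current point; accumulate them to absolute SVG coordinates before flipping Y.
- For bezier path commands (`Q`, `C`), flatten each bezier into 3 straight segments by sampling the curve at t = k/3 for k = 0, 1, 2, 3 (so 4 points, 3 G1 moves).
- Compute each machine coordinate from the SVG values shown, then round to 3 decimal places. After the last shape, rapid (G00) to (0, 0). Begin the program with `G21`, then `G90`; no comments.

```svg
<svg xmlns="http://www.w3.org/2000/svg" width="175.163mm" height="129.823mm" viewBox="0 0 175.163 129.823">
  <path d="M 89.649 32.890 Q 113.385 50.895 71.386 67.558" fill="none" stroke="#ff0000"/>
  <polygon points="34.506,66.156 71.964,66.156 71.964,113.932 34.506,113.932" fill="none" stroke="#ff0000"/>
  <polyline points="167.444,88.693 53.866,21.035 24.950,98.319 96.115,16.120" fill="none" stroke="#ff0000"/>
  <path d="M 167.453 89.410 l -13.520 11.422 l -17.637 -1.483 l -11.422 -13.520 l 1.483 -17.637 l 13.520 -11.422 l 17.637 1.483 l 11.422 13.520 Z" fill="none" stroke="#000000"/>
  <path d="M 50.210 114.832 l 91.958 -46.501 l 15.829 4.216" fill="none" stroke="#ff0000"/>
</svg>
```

G21
G90
G00 X89.649 Y96.933
M3 S546
G1 X98.169 Y85.079 F2025
G1 X92.081 Y73.523
G1 X71.386 Y62.265
G00 X34.506 Y63.667
M3 S546
G1 X71.964 Y63.667 F2025
G1 X71.964 Y15.891
G1 X34.506 Y15.891
G1 X34.506 Y63.667
G00 X167.444 Y41.130
M3 S546
G1 X53.866 Y108.788 F2025
G1 X24.950 Y31.504
G1 X96.115 Y113.703
G00 X167.453 Y40.413
M3 S781
G1 X153.933 Y28.991 F1006
G1 X136.296 Y30.474
G1 X124.874 Y43.994
G1 X126.357 Y61.631
G1 X139.877 Y73.053
G1 X157.514 Y71.570
G1 X168.936 Y58.050
G1 X167.453 Y40.413
G00 X50.210 Y14.991
M3 S546
G1 X142.168 Y61.492 F2025
G1 X157.997 Y57.276
M5
G00 X0.000 Y0.000

1 u = 1 mm; y_m = 129.823 − y.

[1] `<path>` quadratic bezier, #ff0000→score S546 F2025: (89.649,96.933) → (98.169,85.079) → (92.081,73.523) → (71.386,62.265)

[2] `<polygon>` rectangle, #ff0000→score S546 F2025: (34.506,63.667) → (71.964,63.667) → (71.964,15.891) → (34.506,15.891) → (34.506,63.667) (closed)

[3] `<polyline>` open polyline, #ff0000→score S546 F2025: (167.444,41.130) → (53.866,108.788) → (24.950,31.504) → (96.115,113.703)

[4] `<path>` regular polygon, #000000→cut S781 F1006: (167.453,40.413) → (153.933,28.991) → (136.296,30.474) → (124.874,43.994) → (126.357,61.631) → (139.877,73.053) → (157.514,71.570) → (168.936,58.050) → (167.453,40.413) (closed)

[5] `<path>` open polyline, #ff0000→score S546 F2025: (50.210,14.991) → (142.168,61.492) → (157.997,57.276)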